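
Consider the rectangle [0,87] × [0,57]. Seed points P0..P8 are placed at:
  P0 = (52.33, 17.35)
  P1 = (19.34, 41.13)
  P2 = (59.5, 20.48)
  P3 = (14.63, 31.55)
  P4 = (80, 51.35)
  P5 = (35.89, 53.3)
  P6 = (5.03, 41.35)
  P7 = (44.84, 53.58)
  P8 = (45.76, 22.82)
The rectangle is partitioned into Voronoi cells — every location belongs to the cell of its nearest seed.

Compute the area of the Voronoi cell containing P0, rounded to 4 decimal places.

Area of P0's cell: 399.6426

1. box [0,87]×[0,57]: [(0, 0) (87, 0) (87, 57) (0, 57)]
2. ⊥bis P0·P1 via (35.835,29.24): [(14.7581, 0) (87, 0) (87, 57) (55.8451, 57)]  |A|=2946.8094
3. ⊥bis P0·P2 via (55.915,18.915): [(45.5339, 42.6953) (14.7581, 0) (64.1722, 0)]  |A|=1054.8748
4. ⊥bis P0·P3 via (33.48,24.45): [(45.5339, 42.6953) (34.6814, 27.6396) (24.2707, 0) (64.1722, 0)]  |A|=923.4123
5. ⊥bis P0·P4 via (66.165,34.35): [(45.5339, 42.6953) (34.6814, 27.6396) (24.2707, 0) (64.1722, 0)]  |A|=923.4123
6. ⊥bis P0·P5 via (44.11,35.325): [(47.979, 37.0943) (38.309, 32.6722) (34.6814, 27.6396) (24.2707, 0) (64.1722, 0)]  |A|=890.9253
7. ⊥bis P0·P6 via (28.68,29.35): [(47.979, 37.0943) (38.309, 32.6722) (34.6814, 27.6396) (24.2707, 0) (64.1722, 0)]  |A|=890.9253
8. ⊥bis P0·P7 via (48.585,35.465): [(48.6815, 35.485) (40.9766, 33.8921) (38.309, 32.6722) (34.6814, 27.6396) (24.2707, 0) (64.1722, 0)]  |A|=884.1658
9. ⊥bis P0·P8 via (49.045,20.085): [(53.2168, 25.0958) (32.3228, 0) (64.1722, 0)]  |A|=399.6426
10. canonical 3-gon: [(53.2168, 25.0958) (32.3228, 0) (64.1722, 0)]
11. shoelace: 399.6426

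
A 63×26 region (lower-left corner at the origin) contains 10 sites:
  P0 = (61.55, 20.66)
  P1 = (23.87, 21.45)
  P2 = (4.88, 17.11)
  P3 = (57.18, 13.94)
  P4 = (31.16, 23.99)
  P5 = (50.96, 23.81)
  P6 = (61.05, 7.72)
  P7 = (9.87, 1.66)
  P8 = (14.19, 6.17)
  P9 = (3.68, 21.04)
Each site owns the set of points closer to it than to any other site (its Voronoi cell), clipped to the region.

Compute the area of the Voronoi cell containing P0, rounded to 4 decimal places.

1. box [0,63]×[0,26]: [(0, 0) (63, 0) (63, 26) (0, 26)]
2. ⊥bis P0·P1 via (42.71,21.055): [(42.2686, 0) (63, 0) (63, 26) (42.8137, 26)]  |A|=531.9309
3. ⊥bis P0·P2 via (33.215,18.885): [(42.2686, 0) (63, 0) (63, 26) (42.8137, 26)]  |A|=531.9309
4. ⊥bis P0·P3 via (59.365,17.3): [(63, 14.9362) (63, 26) (45.9865, 26)]  |A|=94.1172
5. ⊥bis P0·P4 via (46.355,22.325): [(46.7064, 25.5319) (63, 14.9362) (63, 26) (46.7577, 26)]  |A|=93.9367
6. ⊥bis P0·P5 via (56.255,22.235): [(55.5291, 19.7945) (63, 14.9362) (63, 26) (57.3749, 26)]  |A|=58.7818
7. ⊥bis P0·P6 via (61.3,14.19): [(55.5291, 19.7945) (63, 14.9362) (63, 26) (57.3749, 26)]  |A|=58.7818
8. ⊥bis P0·P7 via (35.71,11.16): [(55.5291, 19.7945) (63, 14.9362) (63, 26) (57.3749, 26)]  |A|=58.7818
9. ⊥bis P0·P8 via (37.87,13.415): [(55.5291, 19.7945) (63, 14.9362) (63, 26) (57.3749, 26)]  |A|=58.7818
10. ⊥bis P0·P9 via (32.615,20.85): [(55.5291, 19.7945) (63, 14.9362) (63, 26) (57.3749, 26)]  |A|=58.7818
11. canonical 4-gon: [(55.5291, 19.7945) (63, 14.9362) (63, 26) (57.3749, 26)]
12. shoelace: 58.7818

Area of P0's cell: 58.7818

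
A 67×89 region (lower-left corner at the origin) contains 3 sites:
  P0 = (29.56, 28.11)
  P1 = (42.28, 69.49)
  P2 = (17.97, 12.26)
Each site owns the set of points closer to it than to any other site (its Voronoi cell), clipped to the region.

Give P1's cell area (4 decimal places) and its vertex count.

1. box [0,67]×[0,89]: [(0, 0) (67, 0) (67, 89) (0, 89)]
2. ⊥bis P1·P0 via (35.92,48.8): [(0, 59.8416) (67, 39.2462) (67, 89) (0, 89)]  |A|=2643.559
3. ⊥bis P1·P2 via (30.125,40.875): [(0, 59.8416) (67, 39.2462) (67, 89) (0, 89)]  |A|=2643.559
4. canonical 4-gon: [(0, 59.8416) (67, 39.2462) (67, 89) (0, 89)]
5. shoelace: 2643.559

Area of P1's cell: 2643.5590 (4 vertices)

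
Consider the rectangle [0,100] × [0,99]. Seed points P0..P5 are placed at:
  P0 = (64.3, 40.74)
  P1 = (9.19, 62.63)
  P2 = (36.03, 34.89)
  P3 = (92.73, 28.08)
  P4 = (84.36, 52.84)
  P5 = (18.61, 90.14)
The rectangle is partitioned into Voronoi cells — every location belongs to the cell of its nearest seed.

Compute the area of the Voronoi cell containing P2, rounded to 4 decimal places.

1. box [0,100]×[0,99]: [(0, 0) (100, 0) (100, 99) (0, 99)]
2. ⊥bis P2·P0 via (50.165,37.815): [(0, 0) (57.9902, 0) (37.5038, 99) (0, 99)]  |A|=4726.9516
3. ⊥bis P2·P1 via (22.61,48.76): [(0, 26.8836) (0, 0) (57.9902, 0) (43.6812, 69.1476)]  |A|=2592.0947
4. ⊥bis P2·P3 via (64.38,31.485): [(0, 26.8836) (0, 0) (57.9902, 0) (43.6812, 69.1476)]  |A|=2592.0947
5. ⊥bis P2·P4 via (60.195,43.865): [(0, 26.8836) (0, 0) (57.9902, 0) (43.6812, 69.1476)]  |A|=2592.0947
6. ⊥bis P2·P5 via (27.32,62.515): [(41.4214, 66.9611) (0, 26.8836) (0, 0) (57.9902, 0) (43.9676, 67.7639)]  |A|=2590.2182
7. canonical 5-gon: [(41.4214, 66.9611) (0, 26.8836) (0, 0) (57.9902, 0) (43.9676, 67.7639)]
8. shoelace: 2590.2182

Area of P2's cell: 2590.2182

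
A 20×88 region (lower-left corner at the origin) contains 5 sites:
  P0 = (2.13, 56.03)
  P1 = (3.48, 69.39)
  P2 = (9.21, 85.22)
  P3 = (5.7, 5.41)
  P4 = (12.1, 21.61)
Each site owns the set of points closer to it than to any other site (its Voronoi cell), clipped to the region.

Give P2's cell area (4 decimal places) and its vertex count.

1. box [0,20]×[0,88]: [(0, 0) (20, 0) (20, 88) (0, 88)]
2. ⊥bis P2·P0 via (5.67,70.625): [(0, 72.0003) (20, 67.1493) (20, 88) (0, 88)]  |A|=368.5047
3. ⊥bis P2·P1 via (6.345,77.305): [(0, 79.6017) (20, 72.3623) (20, 88) (0, 88)]  |A|=240.3601
4. ⊥bis P2·P3 via (7.455,45.315): [(0, 79.6017) (20, 72.3623) (20, 88) (0, 88)]  |A|=240.3601
5. ⊥bis P2·P4 via (10.655,53.415): [(0, 79.6017) (20, 72.3623) (20, 88) (0, 88)]  |A|=240.3601
6. canonical 4-gon: [(0, 79.6017) (20, 72.3623) (20, 88) (0, 88)]
7. shoelace: 240.3601

Area of P2's cell: 240.3601 (4 vertices)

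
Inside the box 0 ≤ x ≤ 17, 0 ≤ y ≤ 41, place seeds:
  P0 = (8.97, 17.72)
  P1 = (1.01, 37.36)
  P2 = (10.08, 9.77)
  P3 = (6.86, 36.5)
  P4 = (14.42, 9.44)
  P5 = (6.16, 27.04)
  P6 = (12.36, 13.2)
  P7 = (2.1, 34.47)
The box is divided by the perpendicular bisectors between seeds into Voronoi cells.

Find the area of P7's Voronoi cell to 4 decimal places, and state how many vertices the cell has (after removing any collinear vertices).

1. box [0,17]×[0,41]: [(0, 0) (17, 0) (17, 41) (0, 41)]
2. ⊥bis P7·P0 via (5.535,26.095): [(0, 23.8248) (17, 30.7974) (17, 41) (0, 41)]  |A|=232.7114
3. ⊥bis P7·P1 via (1.555,35.915): [(0, 35.3285) (0, 23.8248) (17, 30.7974) (17, 41) (15.0372, 41)]  |A|=190.0696
4. ⊥bis P7·P2 via (6.09,22.12): [(0, 35.3285) (0, 23.8248) (17, 30.7974) (17, 41) (15.0372, 41)]  |A|=190.0696
5. ⊥bis P7·P3 via (4.48,35.485): [(3.9167, 36.8058) (0, 35.3285) (0, 23.8248) (8.0454, 27.1247)]  |A|=68.2848
6. ⊥bis P7·P4 via (8.26,21.955): [(3.9167, 36.8058) (0, 35.3285) (0, 23.8248) (8.0454, 27.1247)]  |A|=68.2848
7. ⊥bis P7·P5 via (4.13,30.755): [(6.0498, 31.8041) (3.9167, 36.8058) (0, 35.3285) (0, 28.4982)]  |A|=32.0317
8. ⊥bis P7·P6 via (7.23,23.835): [(6.0498, 31.8041) (3.9167, 36.8058) (0, 35.3285) (0, 28.4982)]  |A|=32.0317
9. canonical 4-gon: [(6.0498, 31.8041) (3.9167, 36.8058) (0, 35.3285) (0, 28.4982)]
10. shoelace: 32.0317

Area of P7's cell: 32.0317 (4 vertices)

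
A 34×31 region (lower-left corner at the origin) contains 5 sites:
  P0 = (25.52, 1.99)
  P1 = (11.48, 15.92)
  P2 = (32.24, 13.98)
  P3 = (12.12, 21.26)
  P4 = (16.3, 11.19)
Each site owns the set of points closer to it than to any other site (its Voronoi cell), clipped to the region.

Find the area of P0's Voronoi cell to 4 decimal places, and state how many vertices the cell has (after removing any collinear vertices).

1. box [0,34]×[0,31]: [(0, 0) (34, 0) (34, 31) (0, 31)]
2. ⊥bis P0·P1 via (18.5,8.955): [(9.6152, 0) (34, 0) (34, 24.5774)]  |A|=299.658
3. ⊥bis P0·P2 via (28.88,7.985): [(21.5909, 12.0703) (9.6152, 0) (34, 0) (34, 5.1154)]  |A|=178.905
4. ⊥bis P0·P3 via (18.82,11.625): [(21.5909, 12.0703) (9.6152, 0) (34, 0) (34, 5.1154)]  |A|=178.905
5. ⊥bis P0·P4 via (20.91,6.59): [(24.6613, 10.3494) (14.3343, 0) (34, 0) (34, 5.1154)]  |A|=125.6502
6. canonical 4-gon: [(24.6613, 10.3494) (14.3343, 0) (34, 0) (34, 5.1154)]
7. shoelace: 125.6502

Area of P0's cell: 125.6502 (4 vertices)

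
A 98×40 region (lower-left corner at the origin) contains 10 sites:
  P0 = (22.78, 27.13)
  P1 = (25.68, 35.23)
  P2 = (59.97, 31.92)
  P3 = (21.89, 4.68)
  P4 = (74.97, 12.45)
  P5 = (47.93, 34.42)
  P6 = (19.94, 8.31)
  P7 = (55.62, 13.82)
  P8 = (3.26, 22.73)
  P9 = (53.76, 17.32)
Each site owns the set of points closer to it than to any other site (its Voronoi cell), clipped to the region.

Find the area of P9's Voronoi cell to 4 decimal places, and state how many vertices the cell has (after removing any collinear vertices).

Area of P9's cell: 278.3975 (6 vertices)

1. box [0,98]×[0,40]: [(0, 0) (98, 0) (98, 40) (0, 40)]
2. ⊥bis P9·P0 via (38.27,22.225): [(31.2323, 0) (98, 0) (98, 40) (43.8986, 40)]  |A|=2417.3824
3. ⊥bis P9·P1 via (39.72,26.275): [(39.3873, 25.7533) (31.2323, 0) (98, 0) (98, 40) (48.4741, 40)]  |A|=2384.7893
4. ⊥bis P9·P2 via (56.865,24.62): [(42.5484, 30.7095) (39.3873, 25.7533) (31.2323, 0) (98, 0) (98, 7.1235)]  |A|=1243.2018
5. ⊥bis P9·P3 via (37.825,11): [(42.5484, 30.7095) (39.3873, 25.7533) (36.096, 15.3595) (42.1877, 0) (98, 0) (98, 7.1235)]  |A|=1159.0672
6. ⊥bis P9·P4 via (64.365,14.885): [(65.7341, 20.8476) (42.5484, 30.7095) (39.3873, 25.7533) (36.096, 15.3595) (42.1877, 0) (60.9473, 0)]  |A|=657.9131
7. ⊥bis P9·P5 via (50.845,25.87): [(65.7341, 20.8476) (52.5553, 26.4531) (38.042, 21.505) (36.096, 15.3595) (42.1877, 0) (60.9473, 0)]  |A|=598.8875
8. ⊥bis P9·P6 via (36.85,12.815): [(65.7341, 20.8476) (52.5553, 26.4531) (38.042, 21.505) (36.1373, 15.4901) (36.3279, 14.7747) (42.1877, 0) (60.9473, 0)]  |A|=598.8603
9. ⊥bis P9·P7 via (54.69,15.57): [(65.1158, 21.1106) (52.5553, 26.4531) (38.042, 21.505) (36.1373, 15.4901) (36.3279, 14.7747) (39.2639, 7.3721)]  |A|=278.3975
10. ⊥bis P9·P8 via (28.51,20.025): [(65.1158, 21.1106) (52.5553, 26.4531) (38.042, 21.505) (36.1373, 15.4901) (36.3279, 14.7747) (39.2639, 7.3721)]  |A|=278.3975
11. canonical 6-gon: [(65.1158, 21.1106) (52.5553, 26.4531) (38.042, 21.505) (36.1373, 15.4901) (36.3279, 14.7747) (39.2639, 7.3721)]
12. shoelace: 278.3975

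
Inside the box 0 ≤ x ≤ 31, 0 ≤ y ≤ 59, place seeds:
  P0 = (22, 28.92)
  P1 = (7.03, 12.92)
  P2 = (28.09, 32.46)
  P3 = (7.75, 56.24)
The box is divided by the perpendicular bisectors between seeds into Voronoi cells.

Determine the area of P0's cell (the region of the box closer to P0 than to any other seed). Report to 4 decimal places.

1. box [0,31]×[0,59]: [(0, 0) (31, 0) (31, 59) (0, 59)]
2. ⊥bis P0·P1 via (14.515,20.92): [(0, 34.5006) (31, 5.4962) (31, 59) (0, 59)]  |A|=1209.0493
3. ⊥bis P0·P2 via (25.045,30.69): [(0, 34.5006) (31, 5.4962) (31, 20.4454) (8.5889, 59) (0, 59)]  |A|=777.0244
4. ⊥bis P0·P3 via (14.875,42.58): [(0, 34.8213) (0, 34.5006) (31, 5.4962) (31, 20.4454) (17.3755, 43.8842)]  |A|=502.0519
5. canonical 5-gon: [(0, 34.8213) (0, 34.5006) (31, 5.4962) (31, 20.4454) (17.3755, 43.8842)]
6. shoelace: 502.0519

Area of P0's cell: 502.0519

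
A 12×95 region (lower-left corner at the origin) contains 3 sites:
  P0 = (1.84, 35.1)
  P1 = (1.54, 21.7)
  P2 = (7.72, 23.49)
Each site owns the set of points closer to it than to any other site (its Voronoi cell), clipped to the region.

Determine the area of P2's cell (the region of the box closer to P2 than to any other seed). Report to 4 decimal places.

Area of P2's cell: 160.7039

1. box [0,12]×[0,95]: [(0, 0) (12, 0) (12, 95) (0, 95)]
2. ⊥bis P2·P0 via (4.78,29.295): [(0, 26.8741) (0, 0) (12, 0) (12, 32.9516)]  |A|=358.9546
3. ⊥bis P2·P1 via (4.63,22.595): [(2.9568, 28.3716) (11.1745, 0) (12, 0) (12, 32.9516)]  |A|=160.7039
4. canonical 4-gon: [(2.9568, 28.3716) (11.1745, 0) (12, 0) (12, 32.9516)]
5. shoelace: 160.7039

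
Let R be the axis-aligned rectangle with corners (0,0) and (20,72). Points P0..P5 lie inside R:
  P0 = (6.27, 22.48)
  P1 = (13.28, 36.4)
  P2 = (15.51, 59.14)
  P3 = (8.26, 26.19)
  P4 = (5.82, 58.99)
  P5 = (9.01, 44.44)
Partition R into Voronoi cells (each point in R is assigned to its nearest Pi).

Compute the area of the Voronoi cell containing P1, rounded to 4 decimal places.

1. box [0,20]×[0,72]: [(0, 0) (20, 0) (20, 72) (0, 72)]
2. ⊥bis P1·P0 via (9.775,29.44): [(0, 34.3626) (20, 24.2908) (20, 72) (0, 72)]  |A|=853.4662
3. ⊥bis P1·P2 via (14.395,47.77): [(0, 49.1816) (0, 34.3626) (20, 24.2908) (20, 47.2203)]  |A|=377.4861
4. ⊥bis P1·P3 via (10.77,31.295): [(0, 49.1816) (0, 36.5903) (20, 26.7568) (20, 47.2203)]  |A|=330.5481
5. ⊥bis P1·P4 via (9.55,47.695): [(10.8344, 48.1192) (0, 44.5413) (0, 36.5903) (20, 26.7568) (20, 47.2203)]  |A|=305.4101
6. ⊥bis P1·P5 via (11.145,40.42): [(2.0429, 35.5859) (20, 26.7568) (20, 45.1228)]  |A|=164.9003
7. canonical 3-gon: [(2.0429, 35.5859) (20, 26.7568) (20, 45.1228)]
8. shoelace: 164.9003

Area of P1's cell: 164.9003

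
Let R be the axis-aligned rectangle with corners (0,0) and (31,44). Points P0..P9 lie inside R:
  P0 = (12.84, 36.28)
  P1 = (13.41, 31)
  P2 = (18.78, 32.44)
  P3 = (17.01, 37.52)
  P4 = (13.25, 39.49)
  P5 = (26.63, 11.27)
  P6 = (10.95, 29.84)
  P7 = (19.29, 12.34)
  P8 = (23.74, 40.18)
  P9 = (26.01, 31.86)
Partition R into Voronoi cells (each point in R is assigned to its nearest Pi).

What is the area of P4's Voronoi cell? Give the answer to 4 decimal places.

1. box [0,31]×[0,44]: [(0, 0) (31, 0) (31, 44) (0, 44)]
2. ⊥bis P4·P0 via (13.045,37.885): [(0, 39.5512) (31, 35.5917) (31, 44) (0, 44)]  |A|=199.2856
3. ⊥bis P4·P1 via (13.33,35.245): [(0, 39.5512) (31, 35.5917) (31, 44) (0, 44)]  |A|=199.2856
4. ⊥bis P4·P2 via (16.015,35.965): [(0, 39.5512) (17.7041, 37.2899) (26.2585, 44) (0, 44)]  |A|=127.4796
5. ⊥bis P4·P3 via (15.13,38.505): [(0, 39.5512) (14.6948, 37.6743) (18.009, 44) (0, 44)]  |A|=89.6471
6. ⊥bis P4·P5 via (19.94,25.38): [(0, 39.5512) (14.6948, 37.6743) (18.009, 44) (0, 44)]  |A|=89.6471
7. ⊥bis P4·P6 via (12.1,34.665): [(0, 39.5512) (14.6948, 37.6743) (18.009, 44) (0, 44)]  |A|=89.6471
8. ⊥bis P4·P7 via (16.27,25.915): [(0, 39.5512) (14.6948, 37.6743) (18.009, 44) (0, 44)]  |A|=89.6471
9. ⊥bis P4·P8 via (18.495,39.835): [(0, 39.5512) (14.6948, 37.6743) (18.009, 44) (0, 44)]  |A|=89.6471
10. ⊥bis P4·P9 via (19.63,35.675): [(0, 39.5512) (14.6948, 37.6743) (18.009, 44) (0, 44)]  |A|=89.6471
11. canonical 4-gon: [(0, 39.5512) (14.6948, 37.6743) (18.009, 44) (0, 44)]
12. shoelace: 89.6471

Area of P4's cell: 89.6471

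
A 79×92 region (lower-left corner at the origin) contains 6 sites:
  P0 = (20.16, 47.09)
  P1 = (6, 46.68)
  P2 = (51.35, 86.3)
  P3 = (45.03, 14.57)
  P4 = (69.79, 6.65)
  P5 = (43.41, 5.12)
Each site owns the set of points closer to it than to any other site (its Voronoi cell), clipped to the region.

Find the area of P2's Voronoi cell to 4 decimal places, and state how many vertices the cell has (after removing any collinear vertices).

Area of P2's cell: 2050.3599 (6 vertices)

1. box [0,79]×[0,92]: [(0, 0) (79, 0) (79, 92) (0, 92)]
2. ⊥bis P2·P0 via (35.755,66.695): [(79, 32.2953) (79, 92) (3.9432, 92)]  |A|=2240.6203
3. ⊥bis P2·P1 via (28.675,66.49): [(11.9583, 85.6243) (79, 32.2953) (79, 92) (6.3882, 92)]  |A|=2232.8261
4. ⊥bis P2·P3 via (48.19,50.435): [(11.9583, 85.6243) (57.1932, 49.6417) (79, 47.7204) (79, 92) (6.3882, 92)]  |A|=2064.6406
5. ⊥bis P2·P4 via (60.57,46.475): [(11.9583, 85.6243) (57.1932, 49.6417) (69.5469, 48.5533) (79, 50.7418) (79, 92) (6.3882, 92)]  |A|=2050.3599
6. ⊥bis P2·P5 via (47.38,45.71): [(11.9583, 85.6243) (57.1932, 49.6417) (69.5469, 48.5533) (79, 50.7418) (79, 92) (6.3882, 92)]  |A|=2050.3599
7. canonical 6-gon: [(11.9583, 85.6243) (57.1932, 49.6417) (69.5469, 48.5533) (79, 50.7418) (79, 92) (6.3882, 92)]
8. shoelace: 2050.3599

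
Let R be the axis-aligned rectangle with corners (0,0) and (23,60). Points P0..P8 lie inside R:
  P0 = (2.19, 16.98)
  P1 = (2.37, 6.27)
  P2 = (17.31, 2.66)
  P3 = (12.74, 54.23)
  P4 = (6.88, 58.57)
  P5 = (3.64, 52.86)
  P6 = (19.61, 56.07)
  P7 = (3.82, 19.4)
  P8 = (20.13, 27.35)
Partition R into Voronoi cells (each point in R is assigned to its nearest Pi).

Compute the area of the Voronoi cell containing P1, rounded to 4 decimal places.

1. box [0,23]×[0,60]: [(0, 0) (23, 0) (23, 60) (0, 60)]
2. ⊥bis P1·P0 via (2.28,11.625): [(0, 11.5867) (0, 0) (23, 0) (23, 11.9732)]  |A|=270.939
3. ⊥bis P1·P2 via (9.84,4.465): [(11.608, 11.7818) (0, 11.5867) (0, 0) (8.7611, 0)]  |A|=118.8596
4. ⊥bis P1·P3 via (7.555,30.25): [(11.608, 11.7818) (0, 11.5867) (0, 0) (8.7611, 0)]  |A|=118.8596
5. ⊥bis P1·P4 via (4.625,32.42): [(11.608, 11.7818) (0, 11.5867) (0, 0) (8.7611, 0)]  |A|=118.8596
6. ⊥bis P1·P5 via (3.005,29.565): [(11.608, 11.7818) (0, 11.5867) (0, 0) (8.7611, 0)]  |A|=118.8596
7. ⊥bis P1·P6 via (10.99,31.17): [(11.608, 11.7818) (0, 11.5867) (0, 0) (8.7611, 0)]  |A|=118.8596
8. ⊥bis P1·P7 via (3.095,12.835): [(11.608, 11.7818) (0, 11.5867) (0, 0) (8.7611, 0)]  |A|=118.8596
9. ⊥bis P1·P8 via (11.25,16.81): [(11.608, 11.7818) (0, 11.5867) (0, 0) (8.7611, 0)]  |A|=118.8596
10. canonical 4-gon: [(11.608, 11.7818) (0, 11.5867) (0, 0) (8.7611, 0)]
11. shoelace: 118.8596

Area of P1's cell: 118.8596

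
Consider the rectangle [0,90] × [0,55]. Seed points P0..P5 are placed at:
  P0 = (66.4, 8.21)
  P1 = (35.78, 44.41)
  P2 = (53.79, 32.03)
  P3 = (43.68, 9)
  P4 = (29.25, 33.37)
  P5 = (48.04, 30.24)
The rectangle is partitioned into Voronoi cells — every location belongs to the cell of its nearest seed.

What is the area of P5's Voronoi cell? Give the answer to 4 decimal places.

Area of P5's cell: 255.7392

1. box [0,90]×[0,55]: [(0, 0) (90, 0) (90, 55) (0, 55)]
2. ⊥bis P5·P0 via (57.22,19.225): [(0, 0) (34.1521, 0) (90, 46.5441) (90, 55) (0, 55)]  |A|=3650.3034
3. ⊥bis P5·P1 via (41.91,37.325): [(0, 1.0641) (0, 0) (34.1521, 0) (90, 46.5441) (90, 55) (62.3386, 55)]  |A|=1969.1597
4. ⊥bis P5·P2 via (50.915,31.135): [(47.4861, 42.1495) (0, 1.0641) (0, 0) (34.1521, 0) (55.1577, 17.5063)]  |A|=1070.986
5. ⊥bis P5·P3 via (45.86,19.62): [(55.0895, 17.7254) (47.4861, 42.1495) (26.1282, 23.6704)]  |A|=331.0757
6. ⊥bis P5·P4 via (38.645,31.805): [(36.9209, 21.455) (55.0895, 17.7254) (47.4861, 42.1495) (39.1695, 34.9539)]  |A|=255.7392
7. canonical 4-gon: [(36.9209, 21.455) (55.0895, 17.7254) (47.4861, 42.1495) (39.1695, 34.9539)]
8. shoelace: 255.7392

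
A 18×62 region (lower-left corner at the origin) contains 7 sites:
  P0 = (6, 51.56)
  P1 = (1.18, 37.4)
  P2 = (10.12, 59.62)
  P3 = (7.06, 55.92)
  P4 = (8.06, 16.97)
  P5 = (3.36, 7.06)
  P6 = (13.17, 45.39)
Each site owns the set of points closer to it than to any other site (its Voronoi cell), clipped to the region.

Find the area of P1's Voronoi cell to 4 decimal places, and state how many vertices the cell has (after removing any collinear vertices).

1. box [0,18]×[0,62]: [(0, 0) (18, 0) (18, 62) (0, 62)]
2. ⊥bis P1·P0 via (3.59,44.48): [(0, 45.702) (0, 0) (18, 0) (18, 39.5749)]  |A|=767.4923
3. ⊥bis P1·P2 via (5.65,48.51): [(0, 45.702) (0, 0) (18, 0) (18, 39.5749)]  |A|=767.4923
4. ⊥bis P1·P3 via (4.12,46.66): [(0, 45.702) (0, 0) (18, 0) (18, 39.5749)]  |A|=767.4923
5. ⊥bis P1·P4 via (4.62,27.185): [(0, 45.702) (0, 25.6292) (18, 31.6908) (18, 39.5749)]  |A|=251.6122
6. ⊥bis P1·P5 via (2.27,22.23): [(0, 45.702) (0, 25.6292) (18, 31.6908) (18, 39.5749)]  |A|=251.6122
7. ⊥bis P1·P6 via (7.175,41.395): [(5.5678, 43.8068) (0, 45.702) (0, 25.6292) (14.4405, 30.4922)]  |A|=173.59
8. canonical 4-gon: [(5.5678, 43.8068) (0, 45.702) (0, 25.6292) (14.4405, 30.4922)]
9. shoelace: 173.59

Area of P1's cell: 173.5900 (4 vertices)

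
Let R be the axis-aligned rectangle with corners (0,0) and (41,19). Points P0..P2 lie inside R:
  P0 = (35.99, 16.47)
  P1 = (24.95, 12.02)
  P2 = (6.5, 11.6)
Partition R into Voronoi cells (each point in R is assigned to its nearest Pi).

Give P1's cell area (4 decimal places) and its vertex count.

1. box [0,41]×[0,19]: [(0, 0) (41, 0) (41, 19) (0, 19)]
2. ⊥bis P1·P0 via (30.47,14.245): [(0, 0) (36.2119, 0) (28.5534, 19) (0, 19)]  |A|=615.2697
3. ⊥bis P1·P2 via (15.725,11.81): [(15.9938, 0) (36.2119, 0) (28.5534, 19) (15.5613, 19)]  |A|=315.4955
4. canonical 4-gon: [(15.9938, 0) (36.2119, 0) (28.5534, 19) (15.5613, 19)]
5. shoelace: 315.4955

Area of P1's cell: 315.4955 (4 vertices)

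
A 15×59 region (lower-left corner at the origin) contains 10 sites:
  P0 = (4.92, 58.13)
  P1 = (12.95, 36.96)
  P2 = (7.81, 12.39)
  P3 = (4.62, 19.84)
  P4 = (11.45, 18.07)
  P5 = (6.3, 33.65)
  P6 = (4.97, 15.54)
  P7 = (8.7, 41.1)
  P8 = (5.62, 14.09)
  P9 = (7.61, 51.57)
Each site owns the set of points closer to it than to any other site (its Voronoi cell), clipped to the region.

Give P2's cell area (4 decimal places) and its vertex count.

1. box [0,15]×[0,59]: [(0, 0) (15, 0) (15, 59) (0, 59)]
2. ⊥bis P2·P0 via (6.365,35.26): [(0, 34.8578) (0, 0) (15, 0) (15, 35.8056)]  |A|=529.9757
3. ⊥bis P2·P1 via (10.38,24.675): [(0, 26.8465) (0, 0) (15, 0) (15, 23.7085)]  |A|=379.1624
4. ⊥bis P2·P3 via (6.215,16.115): [(0, 13.4538) (0, 0) (15, 0) (15, 19.8766)]  |A|=249.9783
5. ⊥bis P2·P4 via (9.63,15.23): [(7.4343, 16.6371) (0, 13.4538) (0, 0) (15, 0) (15, 11.7887)]  |A|=219.3828
6. ⊥bis P2·P5 via (7.055,23.02): [(7.4343, 16.6371) (0, 13.4538) (0, 0) (15, 0) (15, 11.7887)]  |A|=219.3828
7. ⊥bis P2·P6 via (6.39,13.965): [(8.5563, 15.9181) (0, 8.2039) (0, 0) (15, 0) (15, 11.7887)]  |A|=192.4643
8. ⊥bis P2·P7 via (8.255,26.745): [(8.5563, 15.9181) (0, 8.2039) (0, 0) (15, 0) (15, 11.7887)]  |A|=192.4643
9. ⊥bis P2·P8 via (6.715,13.24): [(8.7149, 15.8164) (0, 4.5895) (0, 0) (15, 0) (15, 11.7887)]  |A|=175.6678
10. ⊥bis P2·P9 via (7.71,31.98): [(8.7149, 15.8164) (0, 4.5895) (0, 0) (15, 0) (15, 11.7887)]  |A|=175.6678
11. canonical 5-gon: [(8.7149, 15.8164) (0, 4.5895) (0, 0) (15, 0) (15, 11.7887)]
12. shoelace: 175.6678

Area of P2's cell: 175.6678 (5 vertices)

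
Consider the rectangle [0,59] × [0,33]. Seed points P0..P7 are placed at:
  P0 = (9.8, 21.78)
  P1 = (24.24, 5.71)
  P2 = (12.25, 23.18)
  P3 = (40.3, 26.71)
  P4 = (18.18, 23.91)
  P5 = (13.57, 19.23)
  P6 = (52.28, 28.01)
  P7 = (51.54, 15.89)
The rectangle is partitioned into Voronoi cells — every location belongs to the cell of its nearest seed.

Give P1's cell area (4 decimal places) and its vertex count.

Area of P1's cell: 411.2982 (5 vertices)

1. box [0,59]×[0,33]: [(0, 0) (59, 0) (59, 33) (0, 33)]
2. ⊥bis P1·P0 via (17.02,13.745): [(1.7235, 0) (59, 0) (59, 33) (38.4485, 33)]  |A|=1284.1624
3. ⊥bis P1·P2 via (18.245,14.445): [(16.3569, 13.1492) (1.7235, 0) (59, 0) (59, 33) (45.2805, 33)]  |A|=1216.352
4. ⊥bis P1·P3 via (32.27,16.21): [(26.8529, 20.3528) (16.3569, 13.1492) (1.7235, 0) (53.4661, 0)]  |A|=542.8538
5. ⊥bis P1·P4 via (21.21,14.81): [(30.1906, 17.8002) (16.484, 13.2364) (16.3569, 13.1492) (1.7235, 0) (53.4661, 0)]  |A|=517.7441
6. ⊥bis P1·P5 via (18.905,12.47): [(30.1906, 17.8002) (22.3517, 15.1902) (3.1042, 0) (53.4661, 0)]  |A|=482.6454
7. ⊥bis P1·P6 via (38.26,16.86): [(48.8782, 3.5087) (30.1906, 17.8002) (22.3517, 15.1902) (3.1042, 0) (51.6686, 0)]  |A|=479.4919
8. ⊥bis P1·P7 via (37.89,10.8): [(37.3099, 12.3557) (30.1906, 17.8002) (22.3517, 15.1902) (3.1042, 0) (41.9173, 0)]  |A|=411.2982
9. canonical 5-gon: [(37.3099, 12.3557) (30.1906, 17.8002) (22.3517, 15.1902) (3.1042, 0) (41.9173, 0)]
10. shoelace: 411.2982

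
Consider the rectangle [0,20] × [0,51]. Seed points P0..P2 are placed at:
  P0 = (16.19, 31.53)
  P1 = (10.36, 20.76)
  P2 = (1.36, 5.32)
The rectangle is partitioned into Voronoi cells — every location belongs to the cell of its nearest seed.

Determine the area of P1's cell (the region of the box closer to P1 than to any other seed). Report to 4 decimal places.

1. box [0,20]×[0,51]: [(0, 0) (20, 0) (20, 51) (0, 51)]
2. ⊥bis P1·P0 via (13.275,26.145): [(0, 33.331) (0, 0) (20, 0) (20, 22.5046)]  |A|=558.3564
3. ⊥bis P1·P2 via (5.86,13.04): [(0, 33.331) (0, 16.4558) (20, 4.7978) (20, 22.5046)]  |A|=345.8206
4. canonical 4-gon: [(0, 33.331) (0, 16.4558) (20, 4.7978) (20, 22.5046)]
5. shoelace: 345.8206

Area of P1's cell: 345.8206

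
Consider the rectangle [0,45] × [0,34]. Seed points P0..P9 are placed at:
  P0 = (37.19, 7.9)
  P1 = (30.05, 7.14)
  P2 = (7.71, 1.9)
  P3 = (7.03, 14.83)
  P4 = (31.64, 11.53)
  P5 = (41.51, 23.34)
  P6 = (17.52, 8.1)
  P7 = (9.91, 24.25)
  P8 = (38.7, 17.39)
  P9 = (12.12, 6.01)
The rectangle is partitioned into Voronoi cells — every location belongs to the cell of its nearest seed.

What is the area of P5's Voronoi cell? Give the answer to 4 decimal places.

1. box [0,45]×[0,34]: [(0, 0) (45, 0) (45, 34) (0, 34)]
2. ⊥bis P5·P0 via (39.35,15.62): [(0, 26.6298) (45, 14.0392) (45, 34) (0, 34)]  |A|=614.9472
3. ⊥bis P5·P1 via (35.78,15.24): [(32.5555, 17.5211) (45, 14.0392) (45, 34) (9.2606, 34)]  |A|=418.6751
4. ⊥bis P5·P2 via (24.61,12.62): [(12.5033, 31.7061) (32.5555, 17.5211) (45, 14.0392) (45, 34) (11.0482, 34)]  |A|=416.6248
5. ⊥bis P5·P3 via (24.27,19.085): [(22.985, 24.2912) (32.5555, 17.5211) (45, 14.0392) (45, 34) (20.5888, 34)]  |A|=363.6837
6. ⊥bis P5·P4 via (36.575,17.435): [(21.5854, 29.9623) (38.4431, 15.8737) (45, 14.0392) (45, 34) (20.5888, 34)]  |A|=313.6951
7. ⊥bis P5·P6 via (29.515,15.72): [(21.5854, 29.9623) (38.4431, 15.8737) (45, 14.0392) (45, 34) (20.5888, 34)]  |A|=313.6951
8. ⊥bis P5·P7 via (25.71,23.795): [(25.7865, 26.4513) (38.4431, 15.8737) (45, 14.0392) (45, 34) (26.0039, 34)]  |A|=286.5248
9. ⊥bis P5·P8 via (40.105,20.365): [(25.8057, 27.1181) (45, 18.0532) (45, 34) (26.0039, 34)]  |A|=218.408
10. ⊥bis P5·P9 via (26.815,14.675): [(25.8057, 27.1181) (45, 18.0532) (45, 34) (26.0039, 34)]  |A|=218.408
11. canonical 4-gon: [(25.8057, 27.1181) (45, 18.0532) (45, 34) (26.0039, 34)]
12. shoelace: 218.408

Area of P5's cell: 218.4080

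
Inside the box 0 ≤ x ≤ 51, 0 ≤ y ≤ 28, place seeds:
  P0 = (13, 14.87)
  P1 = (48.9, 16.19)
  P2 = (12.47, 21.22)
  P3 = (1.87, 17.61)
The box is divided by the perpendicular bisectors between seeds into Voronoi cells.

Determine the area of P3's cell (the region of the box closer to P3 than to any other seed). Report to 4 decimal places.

Area of P3's cell: 161.1984

1. box [0,51]×[0,28]: [(0, 0) (51, 0) (51, 28) (0, 28)]
2. ⊥bis P3·P0 via (7.435,16.24): [(0, 0) (3.437, 0) (10.3301, 28) (0, 28)]  |A|=192.7395
3. ⊥bis P3·P1 via (25.385,16.9): [(0, 0) (3.437, 0) (10.3301, 28) (0, 28)]  |A|=192.7395
4. ⊥bis P3·P2 via (7.17,19.415): [(0, 0) (3.437, 0) (7.7775, 17.6312) (4.2462, 28) (0, 28)]  |A|=161.1984
5. canonical 5-gon: [(0, 0) (3.437, 0) (7.7775, 17.6312) (4.2462, 28) (0, 28)]
6. shoelace: 161.1984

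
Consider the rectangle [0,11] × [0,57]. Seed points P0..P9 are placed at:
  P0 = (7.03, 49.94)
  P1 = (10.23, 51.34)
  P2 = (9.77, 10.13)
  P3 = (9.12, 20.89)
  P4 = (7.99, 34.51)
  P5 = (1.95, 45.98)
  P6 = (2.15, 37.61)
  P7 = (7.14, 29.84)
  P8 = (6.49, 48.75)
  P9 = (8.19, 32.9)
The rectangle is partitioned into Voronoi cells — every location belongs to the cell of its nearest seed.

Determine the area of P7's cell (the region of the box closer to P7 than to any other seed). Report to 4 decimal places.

Area of P7's cell: 75.2400

1. box [0,11]×[0,57]: [(0, 0) (11, 0) (11, 57) (0, 57)]
2. ⊥bis P7·P0 via (7.085,39.89): [(0, 39.8512) (0, 0) (11, 0) (11, 39.9114)]  |A|=438.6946
3. ⊥bis P7·P1 via (8.685,40.59): [(0, 39.8512) (0, 0) (11, 0) (11, 39.9114)]  |A|=438.6946
4. ⊥bis P7·P2 via (8.455,19.985): [(0, 39.8512) (0, 18.8568) (11, 20.3246) (11, 39.9114)]  |A|=223.1969
5. ⊥bis P7·P3 via (8.13,25.365): [(0, 39.8512) (0, 23.5664) (11, 25.9999) (11, 39.9114)]  |A|=166.0797
6. ⊥bis P7·P4 via (7.565,32.175): [(0, 33.5519) (0, 23.5664) (11, 25.9999) (11, 31.5498)]  |A|=85.4446
7. ⊥bis P7·P5 via (4.545,37.91): [(0, 33.5519) (0, 23.5664) (11, 25.9999) (11, 31.5498)]  |A|=85.4446
8. ⊥bis P7·P6 via (4.645,33.725): [(3.4093, 32.9314) (0, 30.7419) (0, 23.5664) (11, 25.9999) (11, 31.5498)]  |A|=80.6545
9. ⊥bis P7·P8 via (6.815,39.295): [(3.4093, 32.9314) (0, 30.7419) (0, 23.5664) (11, 25.9999) (11, 31.5498)]  |A|=80.6545
10. ⊥bis P7·P9 via (7.665,31.37): [(3.3067, 32.8655) (0, 30.7419) (0, 23.5664) (11, 25.9999) (11, 30.2256)]  |A|=75.24
11. canonical 5-gon: [(3.3067, 32.8655) (0, 30.7419) (0, 23.5664) (11, 25.9999) (11, 30.2256)]
12. shoelace: 75.24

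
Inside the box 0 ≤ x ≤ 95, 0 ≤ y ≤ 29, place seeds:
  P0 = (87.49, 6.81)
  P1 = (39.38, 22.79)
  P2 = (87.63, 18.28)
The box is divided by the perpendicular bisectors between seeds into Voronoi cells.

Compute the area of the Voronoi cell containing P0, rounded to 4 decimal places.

1. box [0,95]×[0,29]: [(0, 0) (95, 0) (95, 29) (0, 29)]
2. ⊥bis P0·P1 via (63.435,14.8): [(58.5191, 0) (95, 0) (95, 29) (68.1516, 29)]  |A|=918.2748
3. ⊥bis P0·P2 via (87.56,12.545): [(62.7864, 12.8474) (58.5191, 0) (95, 0) (95, 12.4542)]  |A|=434.939
4. canonical 4-gon: [(62.7864, 12.8474) (58.5191, 0) (95, 0) (95, 12.4542)]
5. shoelace: 434.939

Area of P0's cell: 434.9390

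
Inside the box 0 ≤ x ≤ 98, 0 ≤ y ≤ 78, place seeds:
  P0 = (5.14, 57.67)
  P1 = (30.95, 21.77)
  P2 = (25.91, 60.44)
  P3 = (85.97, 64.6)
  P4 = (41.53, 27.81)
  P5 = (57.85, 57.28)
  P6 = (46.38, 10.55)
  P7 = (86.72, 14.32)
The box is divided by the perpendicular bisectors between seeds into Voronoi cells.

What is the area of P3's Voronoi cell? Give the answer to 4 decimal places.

Area of P3's cell: 982.9048

1. box [0,98]×[0,78]: [(0, 0) (98, 0) (98, 78) (0, 78)]
2. ⊥bis P3·P0 via (45.555,61.135): [(50.7964, 0) (98, 0) (98, 78) (44.1091, 78)]  |A|=3942.6851
3. ⊥bis P3·P1 via (58.46,43.185): [(45.6872, 59.5931) (92.0771, 0) (98, 0) (98, 78) (44.1091, 78)]  |A|=2712.663
4. ⊥bis P3·P2 via (55.94,62.52): [(57.1639, 44.85) (92.0771, 0) (98, 0) (98, 78) (54.8678, 78)]  |A|=2440.3453
5. ⊥bis P3·P4 via (63.75,46.205): [(56.4601, 55.0107) (98, 4.8332) (98, 78) (54.8678, 78)]  |A|=2015.4601
6. ⊥bis P3·P5 via (71.91,60.94): [(81.2477, 25.0689) (98, 4.8332) (98, 78) (67.4691, 78)]  |A|=1420.8744
7. ⊥bis P3·P6 via (66.175,37.575): [(80.7763, 26.88) (98, 14.2641) (98, 78) (67.4691, 78)]  |A|=1329.2556
8. ⊥bis P3·P7 via (86.345,39.46): [(77.5357, 39.3286) (98, 39.6339) (98, 78) (67.4691, 78)]  |A|=982.9048
9. canonical 4-gon: [(77.5357, 39.3286) (98, 39.6339) (98, 78) (67.4691, 78)]
10. shoelace: 982.9048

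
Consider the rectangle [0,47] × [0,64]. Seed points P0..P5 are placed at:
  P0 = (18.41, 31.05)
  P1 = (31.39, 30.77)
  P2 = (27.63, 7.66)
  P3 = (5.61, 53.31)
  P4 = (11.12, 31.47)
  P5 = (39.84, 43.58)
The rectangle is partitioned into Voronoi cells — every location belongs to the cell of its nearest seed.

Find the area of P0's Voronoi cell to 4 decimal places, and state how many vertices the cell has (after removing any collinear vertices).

1. box [0,47]×[0,64]: [(0, 0) (47, 0) (47, 64) (0, 64)]
2. ⊥bis P0·P1 via (24.9,30.91): [(0, 0) (24.2332, 0) (25.6138, 64) (0, 64)]  |A|=1595.1048
3. ⊥bis P0·P2 via (23.02,19.355): [(0, 10.2808) (24.6647, 20.0033) (25.6138, 64) (0, 64)]  |A|=1225.9452
4. ⊥bis P0·P3 via (12.01,42.18): [(0, 35.274) (0, 10.2808) (24.6647, 20.0033) (25.3081, 49.8267)]  |A|=680.9289
5. ⊥bis P0·P4 via (14.765,31.26): [(15.5101, 44.1926) (13.8713, 15.7487) (24.6647, 20.0033) (25.3081, 49.8267)]  |A|=294.3087
6. ⊥bis P0·P5 via (29.125,37.315): [(22.6898, 48.3211) (15.5101, 44.1926) (13.8713, 15.7487) (24.6647, 20.0033) (25.1836, 44.056)]  |A|=286.8478
7. canonical 5-gon: [(22.6898, 48.3211) (15.5101, 44.1926) (13.8713, 15.7487) (24.6647, 20.0033) (25.1836, 44.056)]
8. shoelace: 286.8478

Area of P0's cell: 286.8478 (5 vertices)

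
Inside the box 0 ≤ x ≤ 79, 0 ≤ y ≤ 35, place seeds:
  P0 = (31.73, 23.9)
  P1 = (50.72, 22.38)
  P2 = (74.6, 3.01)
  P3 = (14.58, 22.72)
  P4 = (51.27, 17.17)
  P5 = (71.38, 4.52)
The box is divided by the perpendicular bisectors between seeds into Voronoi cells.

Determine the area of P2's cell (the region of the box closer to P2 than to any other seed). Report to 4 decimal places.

1. box [0,79]×[0,35]: [(0, 0) (79, 0) (79, 35) (0, 35)]
2. ⊥bis P2·P0 via (53.165,13.455): [(46.6086, 0) (79, 0) (79, 35) (63.6636, 35)]  |A|=835.2373
3. ⊥bis P2·P1 via (62.66,12.695): [(52.3626, 0) (79, 0) (79, 32.8395)]  |A|=437.3798
4. ⊥bis P2·P3 via (44.59,12.865): [(52.3626, 0) (79, 0) (79, 32.8395)]  |A|=437.3798
5. ⊥bis P2·P4 via (62.935,10.09): [(70.0331, 21.7848) (56.8109, 0) (79, 0) (79, 32.8395)]  |A|=388.9267
6. ⊥bis P2·P5 via (72.99,3.765): [(71.2244, 0) (79, 0) (79, 16.581)]  |A|=64.4635
7. canonical 3-gon: [(71.2244, 0) (79, 0) (79, 16.581)]
8. shoelace: 64.4635

Area of P2's cell: 64.4635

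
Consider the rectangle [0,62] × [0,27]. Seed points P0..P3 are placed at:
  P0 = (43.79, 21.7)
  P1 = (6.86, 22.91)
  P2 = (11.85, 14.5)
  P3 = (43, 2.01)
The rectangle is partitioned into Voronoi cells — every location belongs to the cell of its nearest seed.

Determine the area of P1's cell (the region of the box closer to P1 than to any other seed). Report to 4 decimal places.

1. box [0,62]×[0,27]: [(0, 0) (62, 0) (62, 27) (0, 27)]
2. ⊥bis P1·P0 via (25.325,22.305): [(0, 0) (24.5942, 0) (25.4788, 27) (0, 27)]  |A|=675.9857
3. ⊥bis P1·P2 via (9.355,18.705): [(0, 13.1543) (23.3352, 27) (0, 27)]  |A|=161.5458
4. ⊥bis P1·P3 via (24.93,12.46): [(0, 13.1543) (23.3352, 27) (0, 27)]  |A|=161.5458
5. canonical 3-gon: [(0, 13.1543) (23.3352, 27) (0, 27)]
6. shoelace: 161.5458

Area of P1's cell: 161.5458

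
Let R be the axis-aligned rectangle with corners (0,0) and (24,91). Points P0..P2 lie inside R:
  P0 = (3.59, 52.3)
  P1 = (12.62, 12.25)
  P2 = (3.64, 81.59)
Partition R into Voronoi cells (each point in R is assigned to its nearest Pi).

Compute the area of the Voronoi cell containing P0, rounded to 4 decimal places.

1. box [0,24]×[0,91]: [(0, 0) (24, 0) (24, 91) (0, 91)]
2. ⊥bis P0·P1 via (8.105,32.275): [(0, 30.4476) (24, 35.8588) (24, 91) (0, 91)]  |A|=1388.3232
3. ⊥bis P0·P2 via (3.615,66.945): [(0, 66.9512) (0, 30.4476) (24, 35.8588) (24, 66.9102)]  |A|=810.6597
4. canonical 4-gon: [(0, 66.9512) (0, 30.4476) (24, 35.8588) (24, 66.9102)]
5. shoelace: 810.6597

Area of P0's cell: 810.6597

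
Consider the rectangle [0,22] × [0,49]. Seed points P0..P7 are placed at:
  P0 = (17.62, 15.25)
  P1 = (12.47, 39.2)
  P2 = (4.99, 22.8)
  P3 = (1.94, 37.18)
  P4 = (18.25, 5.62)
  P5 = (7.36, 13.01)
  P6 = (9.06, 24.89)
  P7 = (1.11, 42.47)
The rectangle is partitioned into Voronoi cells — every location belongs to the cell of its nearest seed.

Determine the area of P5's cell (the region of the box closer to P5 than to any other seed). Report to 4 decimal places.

Area of P5's cell: 196.0123

1. box [0,22]×[0,49]: [(0, 0) (22, 0) (22, 49) (0, 49)]
2. ⊥bis P5·P0 via (12.49,14.13): [(0, 0) (15.5749, 0) (4.8771, 49) (0, 49)]  |A|=501.0732
3. ⊥bis P5·P1 via (9.915,26.105): [(0, 28.0395) (0, 0) (15.5749, 0) (9.8738, 26.113)]  |A|=341.7828
4. ⊥bis P5·P2 via (6.175,17.905): [(0, 16.4101) (0, 0) (15.5749, 0) (11.3902, 19.1675)]  |A|=242.7235
5. ⊥bis P5·P3 via (4.65,25.095): [(0, 16.4101) (0, 0) (15.5749, 0) (11.3902, 19.1675)]  |A|=242.7235
6. ⊥bis P5·P4 via (12.805,9.315): [(0, 16.4101) (0, 0) (6.4838, 0) (13.362, 10.1358) (11.3902, 19.1675)]  |A|=196.6505
7. ⊥bis P5·P6 via (8.21,18.95): [(9.644, 18.7448) (0, 16.4101) (0, 0) (6.4838, 0) (13.362, 10.1358) (11.5418, 18.4732)]  |A|=196.0123
8. ⊥bis P5·P7 via (4.235,27.74): [(9.644, 18.7448) (0, 16.4101) (0, 0) (6.4838, 0) (13.362, 10.1358) (11.5418, 18.4732)]  |A|=196.0123
9. canonical 6-gon: [(9.644, 18.7448) (0, 16.4101) (0, 0) (6.4838, 0) (13.362, 10.1358) (11.5418, 18.4732)]
10. shoelace: 196.0123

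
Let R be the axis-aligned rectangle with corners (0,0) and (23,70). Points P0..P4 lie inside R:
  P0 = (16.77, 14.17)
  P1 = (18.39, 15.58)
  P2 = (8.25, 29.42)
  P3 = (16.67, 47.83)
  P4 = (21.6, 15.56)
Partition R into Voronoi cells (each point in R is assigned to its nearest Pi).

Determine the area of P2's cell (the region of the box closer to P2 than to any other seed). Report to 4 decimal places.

1. box [0,23]×[0,70]: [(0, 0) (23, 0) (23, 70) (0, 70)]
2. ⊥bis P2·P0 via (12.51,21.795): [(0, 14.8058) (23, 27.6556) (23, 70) (0, 70)]  |A|=1121.6933
3. ⊥bis P2·P1 via (13.32,22.5): [(0, 14.8058) (11.8688, 21.4368) (23, 29.5921) (23, 70) (0, 70)]  |A|=1110.9156
4. ⊥bis P2·P3 via (12.46,38.625): [(0, 44.3237) (0, 14.8058) (11.8688, 21.4368) (23, 29.5921) (23, 33.8044)]  |A|=399.3891
5. ⊥bis P2·P4 via (14.925,22.49): [(0, 44.3237) (0, 14.8058) (11.8688, 21.4368) (20.069, 27.4447) (23, 30.2679) (23, 33.8044)]  |A|=398.3988
6. canonical 6-gon: [(0, 44.3237) (0, 14.8058) (11.8688, 21.4368) (20.069, 27.4447) (23, 30.2679) (23, 33.8044)]
7. shoelace: 398.3988

Area of P2's cell: 398.3988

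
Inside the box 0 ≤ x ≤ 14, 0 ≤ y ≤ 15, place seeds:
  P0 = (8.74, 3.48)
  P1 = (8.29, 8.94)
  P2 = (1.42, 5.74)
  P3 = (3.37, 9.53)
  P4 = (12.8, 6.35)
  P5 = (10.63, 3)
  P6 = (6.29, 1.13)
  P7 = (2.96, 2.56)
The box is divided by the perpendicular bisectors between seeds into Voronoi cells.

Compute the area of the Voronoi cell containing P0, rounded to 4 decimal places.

1. box [0,14]×[0,15]: [(0, 0) (14, 0) (14, 15) (0, 15)]
2. ⊥bis P0·P1 via (8.515,6.21): [(0, 5.5082) (0, 0) (14, 0) (14, 6.6621)]  |A|=85.1919
3. ⊥bis P0·P2 via (5.08,4.61): [(5.4972, 5.9613) (3.6567, 0) (14, 0) (14, 6.6621)]  |A|=59.1528
4. ⊥bis P0·P3 via (6.055,6.505): [(5.4972, 5.9613) (3.6567, 0) (14, 0) (14, 6.6621)]  |A|=59.1528
5. ⊥bis P0·P4 via (10.77,4.915): [(9.7808, 6.3143) (5.4972, 5.9613) (3.6567, 0) (14, 0) (14, 0.3457)]  |A|=45.8279
6. ⊥bis P0·P5 via (9.685,3.24): [(10.2847, 5.6015) (9.7808, 6.3143) (5.4972, 5.9613) (3.6567, 0) (8.8621, 0)]  |A|=30.7959
7. ⊥bis P0·P6 via (7.515,2.305): [(9.043, 0.712) (10.2847, 5.6015) (9.7808, 6.3143) (5.4972, 5.9613) (5.1346, 4.7867)]  |A|=16.5775
8. ⊥bis P0·P7 via (5.85,3.02): [(5.6552, 4.244) (9.043, 0.712) (10.2847, 5.6015) (9.7808, 6.3143) (5.4972, 5.9613) (5.4211, 5.7147)]  |A|=16.2582
9. canonical 6-gon: [(5.6552, 4.244) (9.043, 0.712) (10.2847, 5.6015) (9.7808, 6.3143) (5.4972, 5.9613) (5.4211, 5.7147)]
10. shoelace: 16.2582

Area of P0's cell: 16.2582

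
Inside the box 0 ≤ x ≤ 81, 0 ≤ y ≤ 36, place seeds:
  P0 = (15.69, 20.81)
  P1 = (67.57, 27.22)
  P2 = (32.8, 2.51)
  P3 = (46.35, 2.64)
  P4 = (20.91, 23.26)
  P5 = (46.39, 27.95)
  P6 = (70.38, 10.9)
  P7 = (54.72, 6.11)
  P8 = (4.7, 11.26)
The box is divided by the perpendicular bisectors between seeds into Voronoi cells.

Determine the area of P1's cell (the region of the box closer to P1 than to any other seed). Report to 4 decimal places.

1. box [0,81]×[0,36]: [(0, 0) (81, 0) (81, 36) (0, 36)]
2. ⊥bis P1·P0 via (41.63,24.015): [(44.5972, 0) (81, 0) (81, 36) (40.1492, 36)]  |A|=1390.5655
3. ⊥bis P1·P2 via (50.185,14.865): [(41.1981, 27.5107) (60.7491, 0) (81, 0) (81, 36) (40.1492, 36)]  |A|=1168.3899
4. ⊥bis P1·P3 via (56.96,14.93): [(41.0561, 28.6599) (74.254, 0) (81, 0) (81, 36) (40.1492, 36)]  |A|=965.5841
5. ⊥bis P1·P4 via (44.24,25.24): [(44.1785, 25.9643) (74.254, 0) (81, 0) (81, 36) (43.3268, 36)]  |A|=939.4022
6. ⊥bis P1·P5 via (56.98,27.585): [(56.5559, 15.2789) (74.254, 0) (81, 0) (81, 36) (57.27, 36)]  |A|=737.3856
7. ⊥bis P1·P6 via (68.975,19.06): [(56.6128, 16.9315) (81, 21.1305) (81, 36) (57.27, 36)]  |A|=407.5608
8. ⊥bis P1·P7 via (61.145,16.665): [(56.6969, 19.3726) (59.8045, 17.481) (81, 21.1305) (81, 36) (57.27, 36)]  |A|=403.6882
9. ⊥bis P1·P8 via (36.135,19.24): [(56.6969, 19.3726) (59.8045, 17.481) (81, 21.1305) (81, 36) (57.27, 36)]  |A|=403.6882
10. canonical 5-gon: [(56.6969, 19.3726) (59.8045, 17.481) (81, 21.1305) (81, 36) (57.27, 36)]
11. shoelace: 403.6882

Area of P1's cell: 403.6882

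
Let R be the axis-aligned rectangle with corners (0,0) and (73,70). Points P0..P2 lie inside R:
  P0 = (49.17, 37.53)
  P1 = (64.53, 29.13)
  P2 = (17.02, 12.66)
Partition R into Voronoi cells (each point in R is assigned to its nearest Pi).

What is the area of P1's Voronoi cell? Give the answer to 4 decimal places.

1. box [0,73]×[0,70]: [(0, 0) (73, 0) (73, 70) (0, 70)]
2. ⊥bis P1·P0 via (56.85,33.33): [(38.6227, 0) (73, 0) (73, 62.8614)]  |A|=1080.5045
3. ⊥bis P1·P2 via (40.775,20.895): [(44.3732, 10.5154) (48.0185, 0) (73, 0) (73, 62.8614)]  |A|=1031.1039
4. canonical 4-gon: [(44.3732, 10.5154) (48.0185, 0) (73, 0) (73, 62.8614)]
5. shoelace: 1031.1039

Area of P1's cell: 1031.1039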